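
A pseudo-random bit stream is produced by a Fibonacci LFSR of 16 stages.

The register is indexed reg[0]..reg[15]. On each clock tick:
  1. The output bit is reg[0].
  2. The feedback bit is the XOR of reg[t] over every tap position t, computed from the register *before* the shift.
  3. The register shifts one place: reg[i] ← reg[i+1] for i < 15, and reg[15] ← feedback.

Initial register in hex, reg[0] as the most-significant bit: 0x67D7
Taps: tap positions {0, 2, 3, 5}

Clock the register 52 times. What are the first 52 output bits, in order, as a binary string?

tick  register→output (feedback)
  0  0110011111010111→0 (0)
  1  1100111110101110→1 (0)
  2  1001111101011100→1 (1)
  3  0011111010111001→0 (1)
  4  0111110101110011→0 (1)
  5  1111101011100111→1 (1)
  6  1111010111001111→1 (0)
  7  1110101110011110→1 (0)
  8  1101011100111100→1 (1)
  9  1010111001111001→1 (1)
 10  0101110011110011→0 (0)
 11  1011100111100110→1 (1)
 12  0111001111001101→0 (0)
 13  1110011110011010→1 (1)
 14  1100111100110101→1 (0)
 15  1001111001101010→1 (1)
 16  0011110011010101→0 (1)
 17  0111100110101011→0 (0)
 18  1111001101010110→1 (1)
 19  1110011010101101→1 (1)
 20  1100110101011011→1 (0)
 21  1001101010110110→1 (0)
 22  0011010101101100→0 (1)
 23  0110101011011001→0 (1)
 24  1101010110110011→1 (1)
 25  1010101101100111→1 (0)
 26  0101011011001110→0 (0)
 27  1010110110011100→1 (1)
 28  0101101100111001→0 (1)
 29  1011011001110011→1 (0)
 30  0110110011100110→0 (0)
 31  1101100111001100→1 (0)
 32  1011001110011000→1 (1)
 33  0110011100110001→0 (0)
 34  1100111001100010→1 (0)
 35  1001110011000100→1 (1)
 36  0011100110001001→0 (0)
 37  0111001100010010→0 (0)
 38  1110011000100100→1 (1)
 39  1100110001001001→1 (0)
 40  1001100010010010→1 (0)
 41  0011000100100100→0 (0)
 42  0110001001001000→0 (1)
 43  1100010010010001→1 (0)
 44  1000100100100010→1 (1)
 45  0001001001000101→0 (1)
 46  0010010010001011→0 (0)
 47  0100100100010110→0 (0)
 48  1001001000101100→1 (0)
 49  0010010001011000→0 (0)
 50  0100100010110000→0 (0)
 51  1001000101100000→1 (0)

0110011111010111001111001101010110110011100110001001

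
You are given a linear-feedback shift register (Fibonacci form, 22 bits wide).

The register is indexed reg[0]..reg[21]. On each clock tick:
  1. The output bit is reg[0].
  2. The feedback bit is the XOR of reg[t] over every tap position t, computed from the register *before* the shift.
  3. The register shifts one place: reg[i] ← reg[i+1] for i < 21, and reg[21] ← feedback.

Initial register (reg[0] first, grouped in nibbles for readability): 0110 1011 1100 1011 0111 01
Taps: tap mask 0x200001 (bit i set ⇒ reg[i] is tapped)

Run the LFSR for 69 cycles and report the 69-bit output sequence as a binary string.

step | reg (before) | out | fb
   0 | 0110101111001011011101 | 0 | 1
   1 | 1101011110010110111011 | 1 | 0
   2 | 1010111100101101110110 | 1 | 1
   3 | 0101111001011011101101 | 0 | 1
   4 | 1011110010110111011011 | 1 | 0
   5 | 0111100101101110110110 | 0 | 0
   6 | 1111001011011101101100 | 1 | 1
   7 | 1110010110111011011001 | 1 | 0
   8 | 1100101101110110110010 | 1 | 1
   9 | 1001011011101101100101 | 1 | 0
  10 | 0010110111011011001010 | 0 | 0
  11 | 0101101110110110010100 | 0 | 0
  12 | 1011011101101100101000 | 1 | 1
  13 | 0110111011011001010001 | 0 | 1
  14 | 1101110110110010100011 | 1 | 0
  15 | 1011101101100101000110 | 1 | 1
  16 | 0111011011001010001101 | 0 | 1
  17 | 1110110110010100011011 | 1 | 0
  18 | 1101101100101000110110 | 1 | 1
  19 | 1011011001010001101101 | 1 | 0
  20 | 0110110010100011011010 | 0 | 0
  21 | 1101100101000110110100 | 1 | 1
  22 | 1011001010001101101001 | 1 | 0
  23 | 0110010100011011010010 | 0 | 0
  24 | 1100101000110110100100 | 1 | 1
  25 | 1001010001101101001001 | 1 | 0
  26 | 0010100011011010010010 | 0 | 0
  27 | 0101000110110100100100 | 0 | 0
  28 | 1010001101101001001000 | 1 | 1
  29 | 0100011011010010010001 | 0 | 1
  30 | 1000110110100100100011 | 1 | 0
  31 | 0001101101001001000110 | 0 | 0
  32 | 0011011010010010001100 | 0 | 0
  33 | 0110110100100100011000 | 0 | 0
  34 | 1101101001001000110000 | 1 | 1
  35 | 1011010010010001100001 | 1 | 0
  36 | 0110100100100011000010 | 0 | 0
  37 | 1101001001000110000100 | 1 | 1
  38 | 1010010010001100001001 | 1 | 0
  39 | 0100100100011000010010 | 0 | 0
  40 | 1001001000110000100100 | 1 | 1
  41 | 0010010001100001001001 | 0 | 1
  42 | 0100100011000010010011 | 0 | 1
  43 | 1001000110000100100111 | 1 | 0
  44 | 0010001100001001001110 | 0 | 0
  45 | 0100011000010010011100 | 0 | 0
  46 | 1000110000100100111000 | 1 | 1
  47 | 0001100001001001110001 | 0 | 1
  48 | 0011000010010011100011 | 0 | 1
  49 | 0110000100100111000111 | 0 | 1
  50 | 1100001001001110001111 | 1 | 0
  51 | 1000010010011100011110 | 1 | 1
  52 | 0000100100111000111101 | 0 | 1
  53 | 0001001001110001111011 | 0 | 1
  54 | 0010010011100011110111 | 0 | 1
  55 | 0100100111000111101111 | 0 | 1
  56 | 1001001110001111011111 | 1 | 0
  57 | 0010011100011110111110 | 0 | 0
  58 | 0100111000111101111100 | 0 | 0
  59 | 1001110001111011111000 | 1 | 1
  60 | 0011100011110111110001 | 0 | 1
  61 | 0111000111101111100011 | 0 | 1
  62 | 1110001111011111000111 | 1 | 0
  63 | 1100011110111110001110 | 1 | 1
  64 | 1000111101111100011101 | 1 | 0
  65 | 0001111011111000111010 | 0 | 0
  66 | 0011110111110001110100 | 0 | 0
  67 | 0111101111100011101000 | 0 | 0
  68 | 1111011111000111010000 | 1 | 1

011010111100101101110110110010100011011010010010001100001001001110001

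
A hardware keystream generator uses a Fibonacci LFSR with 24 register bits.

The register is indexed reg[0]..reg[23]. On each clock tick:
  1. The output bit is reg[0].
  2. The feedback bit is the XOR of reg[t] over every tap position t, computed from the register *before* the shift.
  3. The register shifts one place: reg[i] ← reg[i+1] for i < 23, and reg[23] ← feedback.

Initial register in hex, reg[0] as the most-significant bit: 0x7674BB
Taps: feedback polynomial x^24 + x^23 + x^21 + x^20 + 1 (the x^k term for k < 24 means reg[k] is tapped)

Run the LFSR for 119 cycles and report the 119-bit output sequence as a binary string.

k : reg_k → out_k, fb_k
0: 011101100111010010111011 → 0, fb=0
1: 111011001110100101110110 → 1, fb=0
2: 110110011101001011101100 → 1, fb=1
3: 101100111010010111011001 → 1, fb=1
4: 011001110100101110110011 → 0, fb=1
5: 110011101001011101100111 → 1, fb=1
6: 100111010010111011001111 → 1, fb=0
7: 001110100101110110011110 → 0, fb=0
8: 011101001011101100111100 → 0, fb=0
9: 111010010111011001111000 → 1, fb=0
10: 110100101110110011110000 → 1, fb=1
11: 101001011101100111100001 → 1, fb=0
12: 010010111011001111000010 → 0, fb=0
13: 100101110110011110000100 → 1, fb=0
14: 001011101100111100001000 → 0, fb=1
15: 010111011001111000010001 → 0, fb=1
16: 101110110011110000100011 → 1, fb=0
17: 011101100111100001000110 → 0, fb=1
18: 111011001111000010001101 → 1, fb=0
19: 110110011110000100011010 → 1, fb=0
20: 101100111100001000110100 → 1, fb=0
21: 011001111000010001101000 → 0, fb=1
22: 110011110000100011010001 → 1, fb=0
23: 100111100001000110100010 → 1, fb=1
24: 001111000010001101000101 → 0, fb=0
25: 011110000100011010001010 → 0, fb=1
26: 111100001000110100010101 → 1, fb=1
27: 111000010001101000101011 → 1, fb=1
28: 110000100011010001010111 → 1, fb=1
29: 100001000110100010101111 → 1, fb=0
30: 000010001101000101011110 → 0, fb=0
31: 000100011010001010111100 → 0, fb=0
32: 001000110100010101111000 → 0, fb=1
33: 010001101000101011110001 → 0, fb=1
34: 100011010001010111100011 → 1, fb=0
35: 000110100010101111000110 → 0, fb=1
36: 001101000101011110001101 → 0, fb=1
37: 011010001010111100011011 → 0, fb=0
38: 110100010101111000110110 → 1, fb=0
39: 101000101011110001101100 → 1, fb=1
40: 010001010111100011011001 → 0, fb=0
41: 100010101111000110110010 → 1, fb=1
42: 000101011110001101100101 → 0, fb=0
43: 001010111100011011001010 → 0, fb=1
44: 010101111000110110010101 → 0, fb=0
45: 101011110001101100101010 → 1, fb=0
46: 010111100011011001010100 → 0, fb=1
47: 101111000110110010101001 → 1, fb=1
48: 011110001101100101010011 → 0, fb=1
49: 111100011011001010100111 → 1, fb=1
50: 111000110110010101001111 → 1, fb=0
51: 110001101100101010011110 → 1, fb=1
52: 100011011001010100111101 → 1, fb=0
53: 000110110010101001111010 → 0, fb=1
54: 001101100101010011110101 → 0, fb=0
55: 011011001010100111101010 → 0, fb=1
56: 110110010101001111010101 → 1, fb=1
57: 101100101010011110101011 → 1, fb=1
58: 011001010100111101010111 → 0, fb=0
59: 110010101001111010101110 → 1, fb=1
60: 100101010011110101011101 → 1, fb=0
61: 001010100111101010111010 → 0, fb=1
62: 010101001111010101110101 → 0, fb=0
63: 101010011110101011101010 → 1, fb=0
64: 010100111101010111010100 → 0, fb=1
65: 101001111010101110101001 → 1, fb=1
66: 010011110101011101010011 → 0, fb=1
67: 100111101010111010100111 → 1, fb=1
68: 001111010101110101001111 → 0, fb=1
69: 011110101011101010011111 → 0, fb=1
70: 111101010111010100111111 → 1, fb=0
71: 111010101110101001111110 → 1, fb=1
72: 110101011101010011111101 → 1, fb=0
73: 101010111010100111111010 → 1, fb=0
74: 010101110101001111110100 → 0, fb=1
75: 101011101010011111101001 → 1, fb=1
76: 010111010100111111010011 → 0, fb=1
77: 101110101001111110100111 → 1, fb=1
78: 011101010011111101001111 → 0, fb=1
79: 111010100111111010011111 → 1, fb=0
80: 110101001111110100111110 → 1, fb=1
81: 101010011111101001111101 → 1, fb=0
82: 010100111111010011111010 → 0, fb=1
83: 101001111110100111110101 → 1, fb=1
84: 010011111101001111101011 → 0, fb=0
85: 100111111010011111010110 → 1, fb=0
86: 001111110100111110101100 → 0, fb=0
87: 011111101001111101011000 → 0, fb=1
88: 111111010011111010110001 → 1, fb=0
89: 111110100111110101100010 → 1, fb=1
90: 111101001111101011000101 → 1, fb=1
91: 111010011111010110001011 → 1, fb=1
92: 110100111110101100010111 → 1, fb=1
93: 101001111101011000101111 → 1, fb=0
94: 010011111010110001011110 → 0, fb=0
95: 100111110101100010111100 → 1, fb=1
96: 001111101011000101111001 → 0, fb=0
97: 011111010110001011110010 → 0, fb=0
98: 111110101100010111100100 → 1, fb=0
99: 111101011000101111001000 → 1, fb=0
100: 111010110001011110010000 → 1, fb=1
101: 110101100010111100100001 → 1, fb=0
102: 101011000101111001000010 → 1, fb=1
103: 010110001011110010000101 → 0, fb=0
104: 101100010111100100001010 → 1, fb=0
105: 011000101111001000010100 → 0, fb=1
106: 110001011110010000101001 → 1, fb=1
107: 100010111100100001010011 → 1, fb=0
108: 000101111001000010100110 → 0, fb=1
109: 001011110010000101001101 → 0, fb=1
110: 010111100100001010011011 → 0, fb=0
111: 101111001000010100110110 → 1, fb=0
112: 011110010000101001101100 → 0, fb=0
113: 111100100001010011011000 → 1, fb=0
114: 111001000010100110110000 → 1, fb=1
115: 110010000101001101100001 → 1, fb=0
116: 100100001010011011000010 → 1, fb=1
117: 001000010100110110000101 → 0, fb=0
118: 010000101001101100001010 → 0, fb=1

01110110011101001011101100111100001000110100010101111000110110010101001111010101110101001111110100111110101100010111100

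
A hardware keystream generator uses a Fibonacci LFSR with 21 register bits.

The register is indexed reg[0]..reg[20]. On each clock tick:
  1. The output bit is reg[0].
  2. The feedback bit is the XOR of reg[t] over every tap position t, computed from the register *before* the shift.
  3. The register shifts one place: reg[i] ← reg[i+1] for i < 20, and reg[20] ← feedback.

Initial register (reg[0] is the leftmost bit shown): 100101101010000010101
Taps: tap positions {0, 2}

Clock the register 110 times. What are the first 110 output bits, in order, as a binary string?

10010110101000001010111001100001000100001011111100101010100100100001110000000110110100110110000011101100111101

k : reg_k → out_k, fb_k
0: 100101101010000010101 → 1, fb=1
1: 001011010100000101011 → 0, fb=1
2: 010110101000001010111 → 0, fb=0
3: 101101010000010101110 → 1, fb=0
4: 011010100000101011100 → 0, fb=1
5: 110101000001010111001 → 1, fb=1
6: 101010000010101110011 → 1, fb=0
7: 010100000101011100110 → 0, fb=0
8: 101000001010111001100 → 1, fb=0
9: 010000010101110011000 → 0, fb=0
10: 100000101011100110000 → 1, fb=1
11: 000001010111001100001 → 0, fb=0
12: 000010101110011000010 → 0, fb=0
13: 000101011100110000100 → 0, fb=0
14: 001010111001100001000 → 0, fb=1
15: 010101110011000010001 → 0, fb=0
16: 101011100110000100010 → 1, fb=0
17: 010111001100001000100 → 0, fb=0
18: 101110011000010001000 → 1, fb=0
19: 011100110000100010000 → 0, fb=1
20: 111001100001000100001 → 1, fb=0
21: 110011000010001000010 → 1, fb=1
22: 100110000100010000101 → 1, fb=1
23: 001100001000100001011 → 0, fb=1
24: 011000010001000010111 → 0, fb=1
25: 110000100010000101111 → 1, fb=1
26: 100001000100001011111 → 1, fb=1
27: 000010001000010111111 → 0, fb=0
28: 000100010000101111110 → 0, fb=0
29: 001000100001011111100 → 0, fb=1
30: 010001000010111111001 → 0, fb=0
31: 100010000101111110010 → 1, fb=1
32: 000100001011111100101 → 0, fb=0
33: 001000010111111001010 → 0, fb=1
34: 010000101111110010101 → 0, fb=0
35: 100001011111100101010 → 1, fb=1
36: 000010111111001010101 → 0, fb=0
37: 000101111110010101010 → 0, fb=0
38: 001011111100101010100 → 0, fb=1
39: 010111111001010101001 → 0, fb=0
40: 101111110010101010010 → 1, fb=0
41: 011111100101010100100 → 0, fb=1
42: 111111001010101001001 → 1, fb=0
43: 111110010101010010010 → 1, fb=0
44: 111100101010100100100 → 1, fb=0
45: 111001010101001001000 → 1, fb=0
46: 110010101010010010000 → 1, fb=1
47: 100101010100100100001 → 1, fb=1
48: 001010101001001000011 → 0, fb=1
49: 010101010010010000111 → 0, fb=0
50: 101010100100100001110 → 1, fb=0
51: 010101001001000011100 → 0, fb=0
52: 101010010010000111000 → 1, fb=0
53: 010100100100001110000 → 0, fb=0
54: 101001001000011100000 → 1, fb=0
55: 010010010000111000000 → 0, fb=0
56: 100100100001110000000 → 1, fb=1
57: 001001000011100000001 → 0, fb=1
58: 010010000111000000011 → 0, fb=0
59: 100100001110000000110 → 1, fb=1
60: 001000011100000001101 → 0, fb=1
61: 010000111000000011011 → 0, fb=0
62: 100001110000000110110 → 1, fb=1
63: 000011100000001101101 → 0, fb=0
64: 000111000000011011010 → 0, fb=0
65: 001110000000110110100 → 0, fb=1
66: 011100000001101101001 → 0, fb=1
67: 111000000011011010011 → 1, fb=0
68: 110000000110110100110 → 1, fb=1
69: 100000001101101001101 → 1, fb=1
70: 000000011011010011011 → 0, fb=0
71: 000000110110100110110 → 0, fb=0
72: 000001101101001101100 → 0, fb=0
73: 000011011010011011000 → 0, fb=0
74: 000110110100110110000 → 0, fb=0
75: 001101101001101100000 → 0, fb=1
76: 011011010011011000001 → 0, fb=1
77: 110110100110110000011 → 1, fb=1
78: 101101001101100000111 → 1, fb=0
79: 011010011011000001110 → 0, fb=1
80: 110100110110000011101 → 1, fb=1
81: 101001101100000111011 → 1, fb=0
82: 010011011000001110110 → 0, fb=0
83: 100110110000011101100 → 1, fb=1
84: 001101100000111011001 → 0, fb=1
85: 011011000001110110011 → 0, fb=1
86: 110110000011101100111 → 1, fb=1
87: 101100000111011001111 → 1, fb=0
88: 011000001110110011110 → 0, fb=1
89: 110000011101100111101 → 1, fb=1
90: 100000111011001111011 → 1, fb=1
91: 000001110110011110111 → 0, fb=0
92: 000011101100111101110 → 0, fb=0
93: 000111011001111011100 → 0, fb=0
94: 001110110011110111000 → 0, fb=1
95: 011101100111101110001 → 0, fb=1
96: 111011001111011100011 → 1, fb=0
97: 110110011110111000110 → 1, fb=1
98: 101100111101110001101 → 1, fb=0
99: 011001111011100011010 → 0, fb=1
100: 110011110111000110101 → 1, fb=1
101: 100111101110001101011 → 1, fb=1
102: 001111011100011010111 → 0, fb=1
103: 011110111000110101111 → 0, fb=1
104: 111101110001101011111 → 1, fb=0
105: 111011100011010111110 → 1, fb=0
106: 110111000110101111100 → 1, fb=1
107: 101110001101011111001 → 1, fb=0
108: 011100011010111110010 → 0, fb=1
109: 111000110101111100101 → 1, fb=0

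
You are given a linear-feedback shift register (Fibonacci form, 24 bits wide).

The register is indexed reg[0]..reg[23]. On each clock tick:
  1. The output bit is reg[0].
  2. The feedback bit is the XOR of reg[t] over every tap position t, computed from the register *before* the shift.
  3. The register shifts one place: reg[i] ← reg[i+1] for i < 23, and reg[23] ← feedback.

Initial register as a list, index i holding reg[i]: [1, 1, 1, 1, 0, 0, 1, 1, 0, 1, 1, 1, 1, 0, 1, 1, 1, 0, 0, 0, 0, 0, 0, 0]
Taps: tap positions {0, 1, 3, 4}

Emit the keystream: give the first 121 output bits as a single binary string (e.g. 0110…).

1111001101111011100000001011100111101000100011111001101111110101000101011100110011100110110011001111110001110001111111010

step | reg (before) | out | fb
   0 | 111100110111101110000000 | 1 | 1
   1 | 111001101111011100000001 | 1 | 0
   2 | 110011011110111000000010 | 1 | 1
   3 | 100110111101110000000101 | 1 | 1
   4 | 001101111011100000001011 | 0 | 1
   5 | 011011110111000000010111 | 0 | 0
   6 | 110111101110000000101110 | 1 | 0
   7 | 101111011100000001011100 | 1 | 1
   8 | 011110111000000010111001 | 0 | 1
   9 | 111101110000000101110011 | 1 | 1
  10 | 111011100000001011100111 | 1 | 1
  11 | 110111000000010111001111 | 1 | 0
  12 | 101110000000101110011110 | 1 | 1
  13 | 011100000001011100111101 | 0 | 0
  14 | 111000000010111001111010 | 1 | 0
  15 | 110000000101110011110100 | 1 | 0
  16 | 100000001011100111101000 | 1 | 1
  17 | 000000010111001111010001 | 0 | 0
  18 | 000000101110011110100010 | 0 | 0
  19 | 000001011100111101000100 | 0 | 0
  20 | 000010111001111010001000 | 0 | 1
  21 | 000101110011110100010001 | 0 | 1
  22 | 001011100111101000100011 | 0 | 1
  23 | 010111001111010001000111 | 0 | 1
  24 | 101110011110100010001111 | 1 | 1
  25 | 011100111101000100011111 | 0 | 0
  26 | 111001111010001000111110 | 1 | 0
  27 | 110011110100010001111100 | 1 | 1
  28 | 100111101000100011111001 | 1 | 1
  29 | 001111010001000111110011 | 0 | 0
  30 | 011110100010001111100110 | 0 | 1
  31 | 111101000100011111001101 | 1 | 1
  32 | 111010001000111110011011 | 1 | 1
  33 | 110100010001111100110111 | 1 | 1
  34 | 101000100011111001101111 | 1 | 1
  35 | 010001000111110011011111 | 0 | 1
  36 | 100010001111100110111111 | 1 | 0
  37 | 000100011111001101111110 | 0 | 1
  38 | 001000111110011011111101 | 0 | 0
  39 | 010001111100110111111010 | 0 | 1
  40 | 100011111001101111110101 | 1 | 0
  41 | 000111110011011111101010 | 0 | 0
  42 | 001111100110111111010100 | 0 | 0
  43 | 011111001101111110101000 | 0 | 1
  44 | 111110011011111101010001 | 1 | 0
  45 | 111100110111111010100010 | 1 | 1
  46 | 111001101111110101000101 | 1 | 0
  47 | 110011011111101010001010 | 1 | 1
  48 | 100110111111010100010101 | 1 | 1
  49 | 001101111110101000101011 | 0 | 1
  50 | 011011111101010001010111 | 0 | 0
  51 | 110111111010100010101110 | 1 | 0
  52 | 101111110101000101011100 | 1 | 1
  53 | 011111101010001010111001 | 0 | 1
  54 | 111111010100010101110011 | 1 | 0
  55 | 111110101000101011100110 | 1 | 0
  56 | 111101010001010111001100 | 1 | 1
  57 | 111010100010101110011001 | 1 | 1
  58 | 110101000101011100110011 | 1 | 1
  59 | 101010001010111001100111 | 1 | 0
  60 | 010100010101110011001110 | 0 | 0
  61 | 101000101011100110011100 | 1 | 1
  62 | 010001010111001100111001 | 0 | 1
  63 | 100010101110011001110011 | 1 | 0
  64 | 000101011100110011100110 | 0 | 1
  65 | 001010111001100111001101 | 0 | 1
  66 | 010101110011001110011011 | 0 | 0
  67 | 101011100110011100110110 | 1 | 0
  68 | 010111001100111001101100 | 0 | 1
  69 | 101110011001110011011001 | 1 | 1
  70 | 011100110011100110110011 | 0 | 0
  71 | 111001100111001101100110 | 1 | 0
  72 | 110011001110011011001100 | 1 | 1
  73 | 100110011100110110011001 | 1 | 1
  74 | 001100111001101100110011 | 0 | 1
  75 | 011001110011011001100111 | 0 | 1
  76 | 110011100110110011001111 | 1 | 1
  77 | 100111001101100110011111 | 1 | 1
  78 | 001110011011001100111111 | 0 | 0
  79 | 011100110110011001111110 | 0 | 0
  80 | 111001101100110011111100 | 1 | 0
  81 | 110011011001100111111000 | 1 | 1
  82 | 100110110011001111110001 | 1 | 1
  83 | 001101100110011111100011 | 0 | 1
  84 | 011011001100111111000111 | 0 | 0
  85 | 110110011001111110001110 | 1 | 0
  86 | 101100110011111100011100 | 1 | 0
  87 | 011001100111111000111000 | 0 | 1
  88 | 110011001111110001110001 | 1 | 1
  89 | 100110011111100011100011 | 1 | 1
  90 | 001100111111000111000111 | 0 | 1
  91 | 011001111110001110001111 | 0 | 1
  92 | 110011111100011100011111 | 1 | 1
  93 | 100111111000111000111111 | 1 | 1
  94 | 001111110001110001111111 | 0 | 0
  95 | 011111100011100011111110 | 0 | 1
  96 | 111111000111000111111101 | 1 | 0
  97 | 111110001110001111111010 | 1 | 0
  98 | 111100011100011111110100 | 1 | 1
  99 | 111000111000111111101001 | 1 | 0
 100 | 110001110001111111010010 | 1 | 0
 101 | 100011100011111110100100 | 1 | 0
 102 | 000111000111111101001000 | 0 | 0
 103 | 001110001111111010010000 | 0 | 0
 104 | 011100011111110100100000 | 0 | 0
 105 | 111000111111101001000000 | 1 | 0
 106 | 110001111111010010000000 | 1 | 0
 107 | 100011111110100100000000 | 1 | 0
 108 | 000111111101001000000000 | 0 | 0
 109 | 001111111010010000000000 | 0 | 0
 110 | 011111110100100000000000 | 0 | 1
 111 | 111111101001000000000001 | 1 | 0
 112 | 111111010010000000000010 | 1 | 0
 113 | 111110100100000000000100 | 1 | 0
 114 | 111101001000000000001000 | 1 | 1
 115 | 111010010000000000010001 | 1 | 1
 116 | 110100100000000000100011 | 1 | 1
 117 | 101001000000000001000111 | 1 | 1
 118 | 010010000000000010001111 | 0 | 0
 119 | 100100000000000100011110 | 1 | 0
 120 | 001000000000001000111100 | 0 | 0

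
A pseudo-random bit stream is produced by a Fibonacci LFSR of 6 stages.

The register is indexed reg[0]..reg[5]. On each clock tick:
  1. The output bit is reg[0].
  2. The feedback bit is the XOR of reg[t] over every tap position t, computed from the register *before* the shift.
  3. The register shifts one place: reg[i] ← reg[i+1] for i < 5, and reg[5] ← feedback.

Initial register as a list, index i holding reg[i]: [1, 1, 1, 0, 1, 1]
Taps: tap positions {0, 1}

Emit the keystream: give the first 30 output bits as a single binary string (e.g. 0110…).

tick  register→output (feedback)
  0  111011→1 (0)
  1  110110→1 (0)
  2  101100→1 (1)
  3  011001→0 (1)
  4  110011→1 (0)
  5  100110→1 (1)
  6  001101→0 (0)
  7  011010→0 (1)
  8  110101→1 (0)
  9  101010→1 (1)
 10  010101→0 (1)
 11  101011→1 (1)
 12  010111→0 (1)
 13  101111→1 (1)
 14  011111→0 (1)
 15  111111→1 (0)
 16  111110→1 (0)
 17  111100→1 (0)
 18  111000→1 (0)
 19  110000→1 (0)
 20  100000→1 (1)
 21  000001→0 (0)
 22  000010→0 (0)
 23  000100→0 (0)
 24  001000→0 (0)
 25  010000→0 (1)
 26  100001→1 (1)
 27  000011→0 (0)
 28  000110→0 (0)
 29  001100→0 (0)

111011001101010111111000001000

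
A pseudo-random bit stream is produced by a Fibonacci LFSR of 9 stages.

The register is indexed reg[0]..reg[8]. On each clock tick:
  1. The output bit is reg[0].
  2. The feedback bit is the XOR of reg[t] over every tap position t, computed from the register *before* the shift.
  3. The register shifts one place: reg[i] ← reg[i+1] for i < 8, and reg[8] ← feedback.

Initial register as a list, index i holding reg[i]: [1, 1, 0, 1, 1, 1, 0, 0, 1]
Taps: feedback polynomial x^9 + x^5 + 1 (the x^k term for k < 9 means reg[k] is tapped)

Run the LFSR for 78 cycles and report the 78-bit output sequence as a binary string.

110111001010010000010011001110100011111011110000011111111100001111011100001011

k : reg_k → out_k, fb_k
0: 110111001 → 1, fb=0
1: 101110010 → 1, fb=1
2: 011100101 → 0, fb=0
3: 111001010 → 1, fb=0
4: 110010100 → 1, fb=1
5: 100101001 → 1, fb=0
6: 001010010 → 0, fb=0
7: 010100100 → 0, fb=0
8: 101001000 → 1, fb=0
9: 010010000 → 0, fb=0
10: 100100000 → 1, fb=1
11: 001000001 → 0, fb=0
12: 010000010 → 0, fb=0
13: 100000100 → 1, fb=1
14: 000001001 → 0, fb=1
15: 000010011 → 0, fb=0
16: 000100110 → 0, fb=0
17: 001001100 → 0, fb=1
18: 010011001 → 0, fb=1
19: 100110011 → 1, fb=1
20: 001100111 → 0, fb=0
21: 011001110 → 0, fb=1
22: 110011101 → 1, fb=0
23: 100111010 → 1, fb=0
24: 001110100 → 0, fb=0
25: 011101000 → 0, fb=1
26: 111010001 → 1, fb=1
27: 110100011 → 1, fb=1
28: 101000111 → 1, fb=1
29: 010001111 → 0, fb=1
30: 100011111 → 1, fb=0
31: 000111110 → 0, fb=1
32: 001111101 → 0, fb=1
33: 011111011 → 0, fb=1
34: 111110111 → 1, fb=1
35: 111101111 → 1, fb=0
36: 111011110 → 1, fb=0
37: 110111100 → 1, fb=0
38: 101111000 → 1, fb=0
39: 011110000 → 0, fb=0
40: 111100000 → 1, fb=1
41: 111000001 → 1, fb=1
42: 110000011 → 1, fb=1
43: 100000111 → 1, fb=1
44: 000001111 → 0, fb=1
45: 000011111 → 0, fb=1
46: 000111111 → 0, fb=1
47: 001111111 → 0, fb=1
48: 011111111 → 0, fb=1
49: 111111111 → 1, fb=0
50: 111111110 → 1, fb=0
51: 111111100 → 1, fb=0
52: 111111000 → 1, fb=0
53: 111110000 → 1, fb=1
54: 111100001 → 1, fb=1
55: 111000011 → 1, fb=1
56: 110000111 → 1, fb=1
57: 100001111 → 1, fb=0
58: 000011110 → 0, fb=1
59: 000111101 → 0, fb=1
60: 001111011 → 0, fb=1
61: 011110111 → 0, fb=0
62: 111101110 → 1, fb=0
63: 111011100 → 1, fb=0
64: 110111000 → 1, fb=0
65: 101110000 → 1, fb=1
66: 011100001 → 0, fb=0
67: 111000010 → 1, fb=1
68: 110000101 → 1, fb=1
69: 100001011 → 1, fb=0
70: 000010110 → 0, fb=0
71: 000101100 → 0, fb=1
72: 001011001 → 0, fb=1
73: 010110011 → 0, fb=0
74: 101100110 → 1, fb=1
75: 011001101 → 0, fb=1
76: 110011011 → 1, fb=0
77: 100110110 → 1, fb=1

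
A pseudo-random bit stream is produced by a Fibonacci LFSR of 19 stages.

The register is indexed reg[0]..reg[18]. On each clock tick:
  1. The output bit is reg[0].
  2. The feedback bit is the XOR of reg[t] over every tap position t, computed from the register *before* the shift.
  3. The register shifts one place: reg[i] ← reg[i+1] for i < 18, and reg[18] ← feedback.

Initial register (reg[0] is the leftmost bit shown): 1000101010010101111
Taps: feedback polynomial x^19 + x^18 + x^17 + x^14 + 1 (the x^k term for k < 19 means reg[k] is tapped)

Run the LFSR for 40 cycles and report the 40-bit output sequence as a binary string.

k : reg_k → out_k, fb_k
0: 1000101010010101111 → 1, fb=1
1: 0001010100101011111 → 0, fb=1
2: 0010101001010111111 → 0, fb=1
3: 0101010010101111111 → 0, fb=1
4: 1010100101011111111 → 1, fb=0
5: 0101001010111111110 → 0, fb=0
6: 1010010101111111100 → 1, fb=0
7: 0100101011111111000 → 0, fb=1
8: 1001010111111110001 → 1, fb=1
9: 0010101111111100011 → 0, fb=0
10: 0101011111111000110 → 0, fb=1
11: 1010111111110001101 → 1, fb=0
12: 0101111111100011010 → 0, fb=0
13: 1011111111000110100 → 1, fb=0
14: 0111111110001101000 → 0, fb=0
15: 1111111100011010000 → 1, fb=0
16: 1111111000110100000 → 1, fb=1
17: 1111110001101000001 → 1, fb=0
18: 1111100011010000010 → 1, fb=0
19: 1111000110100000100 → 1, fb=1
20: 1110001101000001001 → 1, fb=0
21: 1100011010000010010 → 1, fb=1
22: 1000110100000100101 → 1, fb=0
23: 0001101000001001010 → 0, fb=1
24: 0011010000010010101 → 0, fb=0
25: 0110100000100101010 → 0, fb=1
26: 1101000001001010101 → 1, fb=1
27: 1010000010010101011 → 1, fb=1
28: 0100000100101010111 → 0, fb=1
29: 1000001001010101111 → 1, fb=1
30: 0000010010101011111 → 0, fb=1
31: 0000100101010111111 → 0, fb=1
32: 0001001010101111111 → 0, fb=1
33: 0010010101011111111 → 0, fb=1
34: 0100101010111111111 → 0, fb=1
35: 1001010101111111111 → 1, fb=0
36: 0010101011111111110 → 0, fb=0
37: 0101010111111111100 → 0, fb=1
38: 1010101111111111001 → 1, fb=1
39: 0101011111111110011 → 0, fb=1

1000101010010101111111100011010000010010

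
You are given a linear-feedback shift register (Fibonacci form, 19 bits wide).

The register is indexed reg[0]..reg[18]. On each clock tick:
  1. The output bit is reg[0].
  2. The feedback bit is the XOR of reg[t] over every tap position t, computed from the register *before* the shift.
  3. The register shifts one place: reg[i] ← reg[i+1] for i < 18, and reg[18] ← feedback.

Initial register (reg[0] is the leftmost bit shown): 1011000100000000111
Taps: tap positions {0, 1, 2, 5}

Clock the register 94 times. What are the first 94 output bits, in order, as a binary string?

1011000100000000111001101110001111001101100110100101101001110001100110010010110011111101010010

step | reg (before) | out | fb
   0 | 1011000100000000111 | 1 | 0
   1 | 0110001000000001110 | 0 | 0
   2 | 1100010000000011100 | 1 | 1
   3 | 1000100000000111001 | 1 | 1
   4 | 0001000000001110011 | 0 | 0
   5 | 0010000000011100110 | 0 | 1
   6 | 0100000000111001101 | 0 | 1
   7 | 1000000001110011011 | 1 | 1
   8 | 0000000011100110111 | 0 | 0
   9 | 0000000111001101110 | 0 | 0
  10 | 0000001110011011100 | 0 | 0
  11 | 0000011100110111000 | 0 | 1
  12 | 0000111001101110001 | 0 | 1
  13 | 0001110011011100011 | 0 | 1
  14 | 0011100110111000111 | 0 | 1
  15 | 0111001101110001111 | 0 | 0
  16 | 1110011011100011110 | 1 | 0
  17 | 1100110111000111100 | 1 | 1
  18 | 1001101110001111001 | 1 | 1
  19 | 0011011100011110011 | 0 | 0
  20 | 0110111000111100110 | 0 | 1
  21 | 1101110001111001101 | 1 | 1
  22 | 1011100011110011011 | 1 | 0
  23 | 0111000111100110110 | 0 | 0
  24 | 1110001111001101100 | 1 | 1
  25 | 1100011110011011001 | 1 | 1
  26 | 1000111100110110011 | 1 | 0
  27 | 0001111001101100110 | 0 | 1
  28 | 0011110011011001101 | 0 | 0
  29 | 0111100110110011010 | 0 | 0
  30 | 1111001101100110100 | 1 | 1
  31 | 1110011011001101001 | 1 | 0
  32 | 1100110110011010010 | 1 | 1
  33 | 1001101100110100101 | 1 | 1
  34 | 0011011001101001011 | 0 | 0
  35 | 0110110011010010110 | 0 | 1
  36 | 1101100110100101101 | 1 | 0
  37 | 1011001101001011010 | 1 | 0
  38 | 0110011010010110100 | 0 | 1
  39 | 1100110100101101001 | 1 | 1
  40 | 1001101001011010011 | 1 | 1
  41 | 0011010010110100111 | 0 | 0
  42 | 0110100101101001110 | 0 | 0
  43 | 1101001011010011100 | 1 | 0
  44 | 1010010110100111000 | 1 | 1
  45 | 0100101101001110001 | 0 | 1
  46 | 1001011010011100011 | 1 | 0
  47 | 0010110100111000110 | 0 | 0
  48 | 0101101001110001100 | 0 | 1
  49 | 1011010011100011001 | 1 | 1
  50 | 0110100111000110011 | 0 | 0
  51 | 1101001110001100110 | 1 | 0
  52 | 1010011100011001100 | 1 | 1
  53 | 0100111000110011001 | 0 | 0
  54 | 1001110001100110010 | 1 | 0
  55 | 0011100011001100100 | 0 | 1
  56 | 0111000110011001001 | 0 | 0
  57 | 1110001100110010010 | 1 | 1
  58 | 1100011001100100101 | 1 | 1
  59 | 1000110011001001011 | 1 | 0
  60 | 0001100110010010110 | 0 | 0
  61 | 0011001100100101100 | 0 | 1
  62 | 0110011001001011001 | 0 | 1
  63 | 1100110010010110011 | 1 | 1
  64 | 1001100100101100111 | 1 | 1
  65 | 0011001001011001111 | 0 | 1
  66 | 0110010010110011111 | 0 | 1
  67 | 1100100101100111111 | 1 | 0
  68 | 1001001011001111110 | 1 | 1
  69 | 0010010110011111101 | 0 | 0
  70 | 0100101100111111010 | 0 | 1
  71 | 1001011001111110101 | 1 | 0
  72 | 0010110011111101010 | 0 | 0
  73 | 0101100111111010100 | 0 | 1
  74 | 1011001111110101001 | 1 | 0
  75 | 0110011111101010010 | 0 | 1
  76 | 1100111111010100101 | 1 | 1
  77 | 1001111110101001011 | 1 | 0
  78 | 0011111101010010110 | 0 | 0
  79 | 0111111010100101100 | 0 | 1
  80 | 1111110101001011001 | 1 | 0
  81 | 1111101010010110010 | 1 | 1
  82 | 1111010100101100101 | 1 | 0
  83 | 1110101001011001010 | 1 | 1
  84 | 1101010010110010101 | 1 | 1
  85 | 1010100101100101011 | 1 | 0
  86 | 0101001011001010110 | 0 | 1
  87 | 1010010110010101101 | 1 | 1
  88 | 0100101100101011011 | 0 | 1
  89 | 1001011001010110111 | 1 | 0
  90 | 0010110010101101110 | 0 | 0
  91 | 0101100101011011100 | 0 | 1
  92 | 1011001010110111001 | 1 | 0
  93 | 0110010101101110010 | 0 | 1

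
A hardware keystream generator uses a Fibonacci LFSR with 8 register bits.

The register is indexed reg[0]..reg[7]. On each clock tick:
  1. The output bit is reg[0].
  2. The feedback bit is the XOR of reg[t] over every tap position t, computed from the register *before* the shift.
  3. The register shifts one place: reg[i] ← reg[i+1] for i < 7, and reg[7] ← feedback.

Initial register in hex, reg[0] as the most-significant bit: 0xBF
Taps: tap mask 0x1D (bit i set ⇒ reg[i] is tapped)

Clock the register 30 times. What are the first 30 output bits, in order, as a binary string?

k : reg_k → out_k, fb_k
0: 10111111 → 1, fb=0
1: 01111110 → 0, fb=1
2: 11111101 → 1, fb=0
3: 11111010 → 1, fb=0
4: 11110100 → 1, fb=1
5: 11101001 → 1, fb=1
6: 11010011 → 1, fb=0
7: 10100110 → 1, fb=0
8: 01001100 → 0, fb=1
9: 10011001 → 1, fb=1
10: 00110011 → 0, fb=0
11: 01100110 → 0, fb=1
12: 11001101 → 1, fb=0
13: 10011010 → 1, fb=1
14: 00110101 → 0, fb=0
15: 01101010 → 0, fb=0
16: 11010100 → 1, fb=0
17: 10101000 → 1, fb=1
18: 01010001 → 0, fb=1
19: 10100011 → 1, fb=0
20: 01000110 → 0, fb=0
21: 10001100 → 1, fb=0
22: 00011000 → 0, fb=0
23: 00110000 → 0, fb=0
24: 01100000 → 0, fb=1
25: 11000001 → 1, fb=1
26: 10000011 → 1, fb=1
27: 00000111 → 0, fb=0
28: 00001110 → 0, fb=1
29: 00011101 → 0, fb=0

101111110100110011010100011000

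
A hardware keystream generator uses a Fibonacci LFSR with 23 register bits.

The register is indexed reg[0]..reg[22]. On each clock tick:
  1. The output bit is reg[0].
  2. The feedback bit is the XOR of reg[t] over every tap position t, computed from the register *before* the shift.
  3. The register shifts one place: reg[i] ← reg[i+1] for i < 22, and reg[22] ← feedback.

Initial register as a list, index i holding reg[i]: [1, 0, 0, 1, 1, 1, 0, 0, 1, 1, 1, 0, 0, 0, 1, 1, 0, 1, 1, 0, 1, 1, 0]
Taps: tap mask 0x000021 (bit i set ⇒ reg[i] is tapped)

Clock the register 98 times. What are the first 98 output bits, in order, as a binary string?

k : reg_k → out_k, fb_k
0: 10011100111000110110110 → 1, fb=0
1: 00111001110001101101100 → 0, fb=0
2: 01110011100011011011000 → 0, fb=0
3: 11100111000110110110000 → 1, fb=0
4: 11001110001101101100000 → 1, fb=0
5: 10011100011011011000000 → 1, fb=0
6: 00111000110110110000000 → 0, fb=0
7: 01110001101101100000000 → 0, fb=0
8: 11100011011011000000000 → 1, fb=1
9: 11000110110110000000001 → 1, fb=0
10: 10001101101100000000010 → 1, fb=0
11: 00011011011000000000100 → 0, fb=0
12: 00110110110000000001000 → 0, fb=1
13: 01101101100000000010001 → 0, fb=1
14: 11011011000000000100011 → 1, fb=1
15: 10110110000000001000111 → 1, fb=0
16: 01101100000000010001110 → 0, fb=1
17: 11011000000000100011101 → 1, fb=1
18: 10110000000001000111011 → 1, fb=1
19: 01100000000010001110111 → 0, fb=0
20: 11000000000100011101110 → 1, fb=1
21: 10000000001000111011101 → 1, fb=1
22: 00000000010001110111011 → 0, fb=0
23: 00000000100011101110110 → 0, fb=0
24: 00000001000111011101100 → 0, fb=0
25: 00000010001110111011000 → 0, fb=0
26: 00000100011101110110000 → 0, fb=1
27: 00001000111011101100001 → 0, fb=0
28: 00010001110111011000010 → 0, fb=0
29: 00100011101110110000100 → 0, fb=0
30: 01000111011101100001000 → 0, fb=1
31: 10001110111011000010001 → 1, fb=0
32: 00011101110110000100010 → 0, fb=1
33: 00111011101100001000101 → 0, fb=0
34: 01110111011000010001010 → 0, fb=1
35: 11101110110000100010101 → 1, fb=0
36: 11011101100001000101010 → 1, fb=0
37: 10111011000010001010100 → 1, fb=1
38: 01110110000100010101001 → 0, fb=1
39: 11101100001000101010011 → 1, fb=0
40: 11011000010001010100110 → 1, fb=1
41: 10110000100010101001101 → 1, fb=1
42: 01100001000101010011011 → 0, fb=0
43: 11000010001010100110110 → 1, fb=1
44: 10000100010101001101101 → 1, fb=0
45: 00001000101010011011010 → 0, fb=0
46: 00010001010100110110100 → 0, fb=0
47: 00100010101001101101000 → 0, fb=0
48: 01000101010011011010000 → 0, fb=1
49: 10001010100110110100001 → 1, fb=1
50: 00010101001101101000011 → 0, fb=1
51: 00101010011011010000111 → 0, fb=0
52: 01010100110110100001110 → 0, fb=1
53: 10101001101101000011101 → 1, fb=1
54: 01010011011010000111011 → 0, fb=0
55: 10100110110100001110110 → 1, fb=0
56: 01001101101000011101100 → 0, fb=1
57: 10011011010000111011001 → 1, fb=1
58: 00110110100001110110011 → 0, fb=1
59: 01101101000011101100111 → 0, fb=1
60: 11011010000111011001111 → 1, fb=1
61: 10110100001110110011111 → 1, fb=0
62: 01101000011101100111110 → 0, fb=0
63: 11010000111011001111100 → 1, fb=1
64: 10100001110110011111001 → 1, fb=1
65: 01000011101100111110011 → 0, fb=0
66: 10000111011001111100110 → 1, fb=0
67: 00001110110011111001100 → 0, fb=1
68: 00011101100111110011001 → 0, fb=1
69: 00111011001111100110011 → 0, fb=0
70: 01110110011111001100110 → 0, fb=1
71: 11101100111110011001101 → 1, fb=0
72: 11011001111100110011010 → 1, fb=1
73: 10110011111001100110101 → 1, fb=1
74: 01100111110011001101011 → 0, fb=1
75: 11001111100110011010111 → 1, fb=0
76: 10011111001100110101110 → 1, fb=0
77: 00111110011001101011100 → 0, fb=1
78: 01111100110011010111001 → 0, fb=1
79: 11111001100110101110011 → 1, fb=1
80: 11110011001101011100111 → 1, fb=1
81: 11100110011010111001111 → 1, fb=0
82: 11001100110101110011110 → 1, fb=0
83: 10011001101011100111100 → 1, fb=1
84: 00110011010111001111001 → 0, fb=0
85: 01100110101110011110010 → 0, fb=1
86: 11001101011100111100101 → 1, fb=0
87: 10011010111001111001010 → 1, fb=1
88: 00110101110011110010101 → 0, fb=1
89: 01101011100111100101011 → 0, fb=0
90: 11010111001111001010110 → 1, fb=0
91: 10101110011110010101100 → 1, fb=0
92: 01011100111100101011000 → 0, fb=1
93: 10111001111001010110001 → 1, fb=1
94: 01110011110010101100011 → 0, fb=0
95: 11100111100101011000110 → 1, fb=0
96: 11001111001010110001100 → 1, fb=0
97: 10011110010101100011000 → 1, fb=0

10011100111000110110110000000001000111011101100001000101010011011010000111011001111100110011010111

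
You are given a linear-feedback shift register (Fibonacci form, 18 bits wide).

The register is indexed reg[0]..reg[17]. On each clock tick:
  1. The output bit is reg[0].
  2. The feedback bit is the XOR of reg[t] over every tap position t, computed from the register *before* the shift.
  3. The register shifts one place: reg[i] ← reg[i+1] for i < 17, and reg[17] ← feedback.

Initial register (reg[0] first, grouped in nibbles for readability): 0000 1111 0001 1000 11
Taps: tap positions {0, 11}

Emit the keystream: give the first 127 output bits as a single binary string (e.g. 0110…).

k : reg_k → out_k, fb_k
0: 000011110001100011 → 0, fb=1
1: 000111100011000111 → 0, fb=1
2: 001111000110001111 → 0, fb=0
3: 011110001100011110 → 0, fb=0
4: 111100011000111100 → 1, fb=1
5: 111000110001111001 → 1, fb=0
6: 110001100011110010 → 1, fb=0
7: 100011000111100100 → 1, fb=0
8: 000110001111001000 → 0, fb=1
9: 001100011110010001 → 0, fb=0
10: 011000111100100010 → 0, fb=0
11: 110001111001000100 → 1, fb=0
12: 100011110010001000 → 1, fb=1
13: 000111100100010001 → 0, fb=0
14: 001111001000100010 → 0, fb=0
15: 011110010001000100 → 0, fb=1
16: 111100100010001001 → 1, fb=1
17: 111001000100010011 → 1, fb=1
18: 110010001000100111 → 1, fb=1
19: 100100010001001111 → 1, fb=0
20: 001000100010011110 → 0, fb=0
21: 010001000100111100 → 0, fb=0
22: 100010001001111000 → 1, fb=0
23: 000100010011110000 → 0, fb=1
24: 001000100111100001 → 0, fb=1
25: 010001001111000011 → 0, fb=1
26: 100010011110000111 → 1, fb=1
27: 000100111100001111 → 0, fb=0
28: 001001111000011110 → 0, fb=0
29: 010011110000111100 → 0, fb=0
30: 100111100001111000 → 1, fb=0
31: 001111000011110000 → 0, fb=1
32: 011110000111100001 → 0, fb=1
33: 111100001111000011 → 1, fb=0
34: 111000011110000110 → 1, fb=1
35: 110000111100001101 → 1, fb=1
36: 100001111000011011 → 1, fb=1
37: 000011110000110111 → 0, fb=0
38: 000111100001101110 → 0, fb=1
39: 001111000011011101 → 0, fb=1
40: 011110000110111011 → 0, fb=0
41: 111100001101110110 → 1, fb=0
42: 111000011011101100 → 1, fb=0
43: 110000110111011000 → 1, fb=0
44: 100001101110110000 → 1, fb=1
45: 000011011101100001 → 0, fb=1
46: 000110111011000011 → 0, fb=1
47: 001101110110000111 → 0, fb=0
48: 011011101100001110 → 0, fb=0
49: 110111011000011100 → 1, fb=1
50: 101110110000111001 → 1, fb=1
51: 011101100001110011 → 0, fb=1
52: 111011000011100111 → 1, fb=0
53: 110110000111001110 → 1, fb=0
54: 101100001110011100 → 1, fb=1
55: 011000011100111001 → 0, fb=0
56: 110000111001110010 → 1, fb=0
57: 100001110011100100 → 1, fb=0
58: 000011100111001000 → 0, fb=1
59: 000111001110010001 → 0, fb=0
60: 001110011100100010 → 0, fb=0
61: 011100111001000100 → 0, fb=1
62: 111001110010001001 → 1, fb=1
63: 110011100100010011 → 1, fb=1
64: 100111001000100111 → 1, fb=1
65: 001110010001001111 → 0, fb=1
66: 011100100010011111 → 0, fb=0
67: 111001000100111110 → 1, fb=1
68: 110010001001111101 → 1, fb=0
69: 100100010011111010 → 1, fb=0
70: 001000100111110100 → 0, fb=1
71: 010001001111101001 → 0, fb=1
72: 100010011111010011 → 1, fb=0
73: 000100111110100110 → 0, fb=0
74: 001001111101001100 → 0, fb=1
75: 010011111010011001 → 0, fb=0
76: 100111110100110010 → 1, fb=1
77: 001111101001100101 → 0, fb=1
78: 011111010011001011 → 0, fb=1
79: 111110100110010111 → 1, fb=1
80: 111101001100101111 → 1, fb=1
81: 111010011001011111 → 1, fb=0
82: 110100110010111110 → 1, fb=1
83: 101001100101111101 → 1, fb=0
84: 010011001011111010 → 0, fb=1
85: 100110010111110101 → 1, fb=0
86: 001100101111101010 → 0, fb=1
87: 011001011111010101 → 0, fb=1
88: 110010111110101011 → 1, fb=1
89: 100101111101010111 → 1, fb=0
90: 001011111010101110 → 0, fb=0
91: 010111110101011100 → 0, fb=1
92: 101111101010111001 → 1, fb=1
93: 011111010101110011 → 0, fb=1
94: 111110101011100111 → 1, fb=0
95: 111101010111001110 → 1, fb=0
96: 111010101110011100 → 1, fb=1
97: 110101011100111001 → 1, fb=1
98: 101010111001110011 → 1, fb=0
99: 010101110011100110 → 0, fb=1
100: 101011100111001101 → 1, fb=0
101: 010111001110011010 → 0, fb=0
102: 101110011100110100 → 1, fb=1
103: 011100111001101001 → 0, fb=1
104: 111001110011010011 → 1, fb=0
105: 110011100110100110 → 1, fb=1
106: 100111001101001101 → 1, fb=0
107: 001110011010011010 → 0, fb=0
108: 011100110100110100 → 0, fb=0
109: 111001101001101000 → 1, fb=0
110: 110011010011010000 → 1, fb=0
111: 100110100110100000 → 1, fb=1
112: 001101001101000001 → 0, fb=1
113: 011010011010000011 → 0, fb=0
114: 110100110100000110 → 1, fb=1
115: 101001101000001101 → 1, fb=1
116: 010011010000011011 → 0, fb=0
117: 100110100000110110 → 1, fb=1
118: 001101000001101101 → 0, fb=1
119: 011010000011011011 → 0, fb=1
120: 110100000110110111 → 1, fb=1
121: 101000001101101111 → 1, fb=0
122: 010000011011011110 → 0, fb=1
123: 100000110110111101 → 1, fb=1
124: 000001101101111011 → 0, fb=1
125: 000011011011110111 → 0, fb=1
126: 000110110111101111 → 0, fb=1

0000111100011000111100100010001001111000011110000110111011000011100111001000100111110100110010111110101011100111001101001101000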